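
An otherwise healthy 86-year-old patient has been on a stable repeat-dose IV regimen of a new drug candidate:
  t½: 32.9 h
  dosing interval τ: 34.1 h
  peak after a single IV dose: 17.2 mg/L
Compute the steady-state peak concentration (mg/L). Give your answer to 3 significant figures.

33.6 mg/L

k = ln2 / t½ = 0.693147 / 32.9 = 0.02107 h⁻¹
e^(−kτ) = e^(−0.02107 × 34.1) = 0.4875
Accumulation ratio R = 1 / (1 − e^(−kτ)) = 1 / (1 − 0.4875) = 1.951
Steady-state peak = C₀ × R = 17.2 × 1.951 = 33.56 mg/L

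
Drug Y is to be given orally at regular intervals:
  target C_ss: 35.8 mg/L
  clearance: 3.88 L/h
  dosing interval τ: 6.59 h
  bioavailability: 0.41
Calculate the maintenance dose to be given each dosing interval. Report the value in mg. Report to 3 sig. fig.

At steady state, F × (Dose/τ) = Css × CL.
Dose = Css × CL × τ / F = 35.8 × 3.880 × 6.59 / 0.41 = 2233 mg

2230 mg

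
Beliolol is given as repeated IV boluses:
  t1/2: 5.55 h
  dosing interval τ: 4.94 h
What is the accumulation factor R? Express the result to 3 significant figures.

k = ln2 / t½ = 0.693147 / 5.55 = 0.1249 h⁻¹
e^(−kτ) = e^(−0.1249 × 4.94) = 0.5396
Accumulation ratio R = 1 / (1 − e^(−kτ)) = 1 / (1 − 0.5396) = 2.172

2.17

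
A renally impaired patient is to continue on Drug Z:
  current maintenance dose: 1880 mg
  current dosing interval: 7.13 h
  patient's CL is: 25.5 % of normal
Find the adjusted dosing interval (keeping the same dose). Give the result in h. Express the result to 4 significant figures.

27.96 h

To keep the same average steady-state level, dosing rate must scale with clearance.
CL ratio = 25.5 / 100 = 0.2550
New interval (same dose) = 7.13 / 0.2550 = 27.96 h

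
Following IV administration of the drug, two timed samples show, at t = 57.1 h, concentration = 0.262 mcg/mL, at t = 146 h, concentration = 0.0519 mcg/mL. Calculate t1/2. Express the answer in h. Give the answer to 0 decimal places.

k = ln(C₁/C₂) / (t₂ − t₁) = ln(0.262/0.0519) / (146 − 57.1)
  = 1.619 / 88.90 = 0.01821 h⁻¹
t½ = ln2 / k = 0.693147 / 0.01821 = 38.06 h

38 h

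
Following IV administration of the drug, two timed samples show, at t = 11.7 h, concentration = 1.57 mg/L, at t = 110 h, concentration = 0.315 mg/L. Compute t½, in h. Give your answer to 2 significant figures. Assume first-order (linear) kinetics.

k = ln(C₁/C₂) / (t₂ − t₁) = ln(1.57/0.315) / (110 − 11.7)
  = 1.606 / 98.30 = 0.01634 h⁻¹
t½ = ln2 / k = 0.693147 / 0.01634 = 42.42 h

42 h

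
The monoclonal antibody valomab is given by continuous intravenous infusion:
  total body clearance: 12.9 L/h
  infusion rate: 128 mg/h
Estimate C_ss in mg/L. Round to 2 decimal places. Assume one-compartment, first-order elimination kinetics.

At steady state Css = R₀ / CL = 128 / 12.90 = 9.922 mg/L

9.92 mg/L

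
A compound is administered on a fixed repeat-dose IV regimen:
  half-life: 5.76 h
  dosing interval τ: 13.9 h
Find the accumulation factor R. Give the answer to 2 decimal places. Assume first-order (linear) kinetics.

1.23

k = ln2 / t½ = 0.693147 / 5.76 = 0.1203 h⁻¹
e^(−kτ) = e^(−0.1203 × 13.9) = 0.1878
Accumulation ratio R = 1 / (1 − e^(−kτ)) = 1 / (1 − 0.1878) = 1.231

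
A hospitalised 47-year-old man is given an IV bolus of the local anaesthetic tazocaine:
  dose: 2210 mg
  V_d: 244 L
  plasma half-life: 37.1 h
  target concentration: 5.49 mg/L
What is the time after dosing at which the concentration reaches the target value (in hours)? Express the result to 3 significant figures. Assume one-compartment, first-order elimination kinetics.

C₀ = Dose / Vd = 2210 / 244 = 9.057 mg/L
k = ln2 / t½ = 0.693147 / 37.1 = 0.01868 h⁻¹
t = ln(C₀ / C) / k = ln(9.057 / 5.49) / 0.01868
  = ln(1.650) / 0.01868 = 0.5008 / 0.01868 = 26.81 h

26.8 h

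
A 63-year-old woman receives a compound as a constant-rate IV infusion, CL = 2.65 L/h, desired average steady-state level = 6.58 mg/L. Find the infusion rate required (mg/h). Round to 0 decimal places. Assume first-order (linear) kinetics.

17 mg/h

At steady state, infusion rate R₀ = Css × CL = 6.58 × 2.650 = 17.44 mg/h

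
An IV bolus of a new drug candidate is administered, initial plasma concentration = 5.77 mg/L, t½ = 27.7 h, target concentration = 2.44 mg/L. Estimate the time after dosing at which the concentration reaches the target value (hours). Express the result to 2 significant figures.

34 h

k = ln2 / t½ = 0.693147 / 27.7 = 0.02502 h⁻¹
t = ln(C₀ / C) / k = ln(5.770 / 2.44) / 0.02502
  = ln(2.365) / 0.02502 = 0.8608 / 0.02502 = 34.40 h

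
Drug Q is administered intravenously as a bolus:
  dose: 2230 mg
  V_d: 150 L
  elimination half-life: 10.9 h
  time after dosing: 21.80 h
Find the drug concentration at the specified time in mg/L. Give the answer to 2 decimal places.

3.72 mg/L

C₀ = Dose / Vd = 2230 / 150 = 14.87 mg/L
k = ln2 / t½ = 0.693147 / 10.9 = 0.06359 h⁻¹
t / t½ = 21.80 / 10.9 = 2 half-lives
C = C₀ × (1/2)^2 = 14.87 × 0.2500 = 3.718 mg/L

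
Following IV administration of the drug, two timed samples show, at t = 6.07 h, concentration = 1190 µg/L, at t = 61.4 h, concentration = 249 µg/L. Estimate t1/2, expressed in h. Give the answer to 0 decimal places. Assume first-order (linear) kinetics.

k = ln(C₁/C₂) / (t₂ − t₁) = ln(1190/249) / (61.4 − 6.07)
  = 1.564 / 55.33 = 0.02827 h⁻¹
t½ = ln2 / k = 0.693147 / 0.02827 = 24.52 h

25 h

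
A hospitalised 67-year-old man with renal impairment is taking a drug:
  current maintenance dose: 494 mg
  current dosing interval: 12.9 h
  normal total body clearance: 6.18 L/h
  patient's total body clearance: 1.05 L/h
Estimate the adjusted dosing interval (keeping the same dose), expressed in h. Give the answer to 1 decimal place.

To keep the same average steady-state level, dosing rate must scale with clearance.
CL ratio = 1.05 / 6.18 = 0.1699
New interval (same dose) = 12.9 / 0.1699 = 75.93 h

75.9 h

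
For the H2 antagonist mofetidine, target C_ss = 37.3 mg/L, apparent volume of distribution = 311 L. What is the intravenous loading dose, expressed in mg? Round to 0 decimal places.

LD = Css × Vd = 37.3 × 311 = 11600 mg

11600 mg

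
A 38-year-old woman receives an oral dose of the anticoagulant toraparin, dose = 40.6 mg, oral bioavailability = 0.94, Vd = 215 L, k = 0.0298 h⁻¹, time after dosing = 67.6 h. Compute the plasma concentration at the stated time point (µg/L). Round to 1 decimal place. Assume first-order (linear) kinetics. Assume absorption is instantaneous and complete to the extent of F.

23.7 µg/L

Amount reaching circulation = F × Dose = 0.94 × 40.60 = 38.16 mg
C₀ = F·Dose / Vd = 38.16 / 215 = 0.1775 mg/L
C = C₀ · e^(−k·t) = 0.1775 × e^(−0.02980 × 67.6)
  = 0.1775 × 0.1334 = 0.02368 mg/L
Convert: 0.02368 mg/L × 1000 = 23.68 µg/L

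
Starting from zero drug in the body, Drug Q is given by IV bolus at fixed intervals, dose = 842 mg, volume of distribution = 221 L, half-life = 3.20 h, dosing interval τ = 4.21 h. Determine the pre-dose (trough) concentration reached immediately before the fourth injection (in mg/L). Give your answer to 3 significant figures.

C₀ per dose = Dose / Vd = 842 / 221 = 3.810 mg/L
k = ln2 / t½ = 0.693147 / 3.20 = 0.2166 h⁻¹
Fraction remaining after one interval: r = e^(−kτ) = e^(−0.2166 × 4.21) = 0.4018
Before dose 4, 3 doses have been given (aged 1τ, 2τ, 3τ).
C_trough = C₀ × (r + r² + … + r^3) = C₀ × r(1−r^3)/(1−r)
        = 3.810 × 0.4018 × (1 − 0.06487) / (1 − 0.4018) = 2.393 mg/L

2.39 mg/L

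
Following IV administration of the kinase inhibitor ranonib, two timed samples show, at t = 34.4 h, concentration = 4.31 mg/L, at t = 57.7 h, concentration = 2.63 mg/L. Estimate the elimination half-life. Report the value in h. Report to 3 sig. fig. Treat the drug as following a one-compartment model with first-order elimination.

32.7 h

k = ln(C₁/C₂) / (t₂ − t₁) = ln(4.31/2.63) / (57.7 − 34.4)
  = 0.4940 / 23.30 = 0.02120 h⁻¹
t½ = ln2 / k = 0.693147 / 0.02120 = 32.70 h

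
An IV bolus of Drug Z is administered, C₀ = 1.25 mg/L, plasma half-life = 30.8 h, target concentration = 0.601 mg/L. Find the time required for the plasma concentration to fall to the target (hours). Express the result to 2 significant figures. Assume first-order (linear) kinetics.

k = ln2 / t½ = 0.693147 / 30.8 = 0.02250 h⁻¹
t = ln(C₀ / C) / k = ln(1.250 / 0.601) / 0.02250
  = ln(2.080) / 0.02250 = 0.7324 / 0.02250 = 32.55 h

33 h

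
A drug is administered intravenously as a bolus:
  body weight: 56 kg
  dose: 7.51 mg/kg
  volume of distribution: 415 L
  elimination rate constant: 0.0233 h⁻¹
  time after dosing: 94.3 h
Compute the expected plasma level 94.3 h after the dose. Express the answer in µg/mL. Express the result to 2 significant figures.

Total dose = 7.51 × 56 = 420.6 mg
C₀ = Dose / Vd = 420.6 / 415 = 1.013 mg/L
C = C₀ · e^(−k·t) = 1.013 × e^(−0.02330 × 94.3)
  = 1.013 × 0.1111 = 0.1125 mg/L
(0.1125 mg/L = 0.1125 µg/mL)

0.11 µg/mL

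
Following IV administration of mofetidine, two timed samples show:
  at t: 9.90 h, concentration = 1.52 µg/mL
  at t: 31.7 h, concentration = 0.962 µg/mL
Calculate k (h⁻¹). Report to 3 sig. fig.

k = ln(C₁/C₂) / (t₂ − t₁) = ln(1.52/0.962) / (31.7 − 9.90)
  = 0.4575 / 21.80 = 0.02099 h⁻¹

0.0210 h⁻¹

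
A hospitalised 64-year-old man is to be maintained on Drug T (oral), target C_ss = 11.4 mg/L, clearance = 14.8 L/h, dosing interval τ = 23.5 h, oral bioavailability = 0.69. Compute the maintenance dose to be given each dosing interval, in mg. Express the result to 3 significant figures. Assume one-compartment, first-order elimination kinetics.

At steady state, F × (Dose/τ) = Css × CL.
Dose = Css × CL × τ / F = 11.4 × 14.80 × 23.5 / 0.69 = 5746 mg

5750 mg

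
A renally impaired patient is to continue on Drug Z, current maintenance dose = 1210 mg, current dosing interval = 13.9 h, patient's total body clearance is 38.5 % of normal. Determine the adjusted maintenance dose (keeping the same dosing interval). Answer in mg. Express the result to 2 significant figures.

470 mg

To keep the same average steady-state level, dosing rate must scale with clearance.
CL ratio = 38.5 / 100 = 0.3850
New dose (same interval) = 1210 × 0.3850 = 465.9 mg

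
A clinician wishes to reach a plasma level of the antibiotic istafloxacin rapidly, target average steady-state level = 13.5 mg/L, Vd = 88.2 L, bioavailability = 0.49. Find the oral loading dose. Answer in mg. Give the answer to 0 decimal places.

LD = Css × Vd / F = 13.5 × 88.2 / 0.49 = 2430 mg

2430 mg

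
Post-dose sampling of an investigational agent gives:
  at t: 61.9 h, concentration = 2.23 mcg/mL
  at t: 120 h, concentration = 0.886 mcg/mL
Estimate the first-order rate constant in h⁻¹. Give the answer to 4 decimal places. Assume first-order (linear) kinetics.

k = ln(C₁/C₂) / (t₂ − t₁) = ln(2.23/0.886) / (120 − 61.9)
  = 0.9230 / 58.10 = 0.01589 h⁻¹

0.0159 h⁻¹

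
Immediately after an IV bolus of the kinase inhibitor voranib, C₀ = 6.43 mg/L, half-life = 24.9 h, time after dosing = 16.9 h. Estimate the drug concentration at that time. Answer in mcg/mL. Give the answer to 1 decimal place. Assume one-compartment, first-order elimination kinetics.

4.0 mcg/mL

k = ln2 / t½ = 0.693147 / 24.9 = 0.02784 h⁻¹
C = C₀ · e^(−k·t) = 6.430 × e^(−0.02784 × 16.9)
  = 6.430 × 0.6247 = 4.017 mg/L
(4.017 mg/L = 4.017 mcg/mL)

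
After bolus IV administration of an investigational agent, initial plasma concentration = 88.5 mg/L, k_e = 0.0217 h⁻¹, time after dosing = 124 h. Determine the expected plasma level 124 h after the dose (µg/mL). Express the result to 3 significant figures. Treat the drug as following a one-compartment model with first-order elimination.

C = C₀ · e^(−k·t) = 88.50 × e^(−0.02170 × 124)
  = 88.50 × 0.06783 = 6.003 mg/L
(6.003 mg/L = 6.003 µg/mL)

6.00 µg/mL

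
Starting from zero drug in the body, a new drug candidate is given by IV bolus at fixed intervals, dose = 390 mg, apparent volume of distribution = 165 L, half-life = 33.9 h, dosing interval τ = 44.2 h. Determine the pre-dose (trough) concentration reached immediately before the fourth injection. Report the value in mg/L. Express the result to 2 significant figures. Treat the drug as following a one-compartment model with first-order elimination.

C₀ per dose = Dose / Vd = 390 / 165 = 2.364 mg/L
k = ln2 / t½ = 0.693147 / 33.9 = 0.02045 h⁻¹
Fraction remaining after one interval: r = e^(−kτ) = e^(−0.02045 × 44.2) = 0.4050
Before dose 4, 3 doses have been given (aged 1τ, 2τ, 3τ).
C_trough = C₀ × (r + r² + … + r^3) = C₀ × r(1−r^3)/(1−r)
        = 2.364 × 0.4050 × (1 − 0.06643) / (1 − 0.4050) = 1.502 mg/L

1.5 mg/L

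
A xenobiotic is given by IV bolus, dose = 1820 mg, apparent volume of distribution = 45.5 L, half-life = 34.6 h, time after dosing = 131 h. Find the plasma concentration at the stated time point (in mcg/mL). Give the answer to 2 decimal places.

2.90 mcg/mL

C₀ = Dose / Vd = 1820 / 45.5 = 40.00 mg/L
k = ln2 / t½ = 0.693147 / 34.6 = 0.02003 h⁻¹
C = C₀ · e^(−k·t) = 40.00 × e^(−0.02003 × 131)
  = 40.00 × 0.07252 = 2.901 mg/L
(2.901 mg/L = 2.901 mcg/mL)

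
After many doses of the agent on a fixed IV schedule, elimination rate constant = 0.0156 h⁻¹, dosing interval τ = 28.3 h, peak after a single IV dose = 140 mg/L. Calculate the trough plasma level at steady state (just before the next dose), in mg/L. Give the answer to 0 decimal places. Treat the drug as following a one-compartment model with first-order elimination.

e^(−kτ) = e^(−0.01560 × 28.3) = 0.6431
Accumulation ratio R = 1 / (1 − e^(−kτ)) = 1 / (1 − 0.6431) = 2.802
Steady-state trough = C₀ × R × e^(−kτ) = 140 × 2.802 × 0.6431 = 252.3 mg/L

252 mg/L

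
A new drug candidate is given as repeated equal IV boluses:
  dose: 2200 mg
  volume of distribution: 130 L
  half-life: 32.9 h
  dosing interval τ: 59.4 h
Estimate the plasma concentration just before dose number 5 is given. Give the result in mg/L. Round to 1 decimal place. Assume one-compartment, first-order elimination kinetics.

6.7 mg/L

C₀ per dose = Dose / Vd = 2200 / 130 = 16.92 mg/L
k = ln2 / t½ = 0.693147 / 32.9 = 0.02107 h⁻¹
Fraction remaining after one interval: r = e^(−kτ) = e^(−0.02107 × 59.4) = 0.2861
Before dose 5, 4 doses have been given (aged 1τ, 2τ, 3τ, 4τ).
C_trough = C₀ × (r + r² + … + r^4) = C₀ × r(1−r^4)/(1−r)
        = 16.92 × 0.2861 × (1 − 0.006700) / (1 − 0.2861) = 6.735 mg/L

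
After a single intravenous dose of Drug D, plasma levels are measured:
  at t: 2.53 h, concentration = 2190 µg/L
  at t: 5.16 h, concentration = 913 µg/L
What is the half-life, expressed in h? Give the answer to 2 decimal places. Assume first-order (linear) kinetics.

k = ln(C₁/C₂) / (t₂ − t₁) = ln(2190/913) / (5.16 − 2.53)
  = 0.8749 / 2.630 = 0.3327 h⁻¹
t½ = ln2 / k = 0.693147 / 0.3327 = 2.083 h

2.08 h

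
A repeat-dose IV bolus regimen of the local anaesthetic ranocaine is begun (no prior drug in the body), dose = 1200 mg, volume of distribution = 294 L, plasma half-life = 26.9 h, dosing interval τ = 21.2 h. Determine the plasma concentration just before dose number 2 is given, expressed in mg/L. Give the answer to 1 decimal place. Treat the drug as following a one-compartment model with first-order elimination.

2.4 mg/L

C₀ per dose = Dose / Vd = 1200 / 294 = 4.082 mg/L
k = ln2 / t½ = 0.693147 / 26.9 = 0.02577 h⁻¹
Fraction remaining after one interval: r = e^(−kτ) = e^(−0.02577 × 21.2) = 0.5791
Before dose 2, 1 dose has been given (aged 1τ).
C_trough = C₀ × r = 4.082 × 0.5791 = 2.364 mg/L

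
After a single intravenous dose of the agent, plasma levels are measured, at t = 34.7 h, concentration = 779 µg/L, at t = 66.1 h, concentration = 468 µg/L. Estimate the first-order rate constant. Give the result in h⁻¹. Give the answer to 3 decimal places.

k = ln(C₁/C₂) / (t₂ − t₁) = ln(779/468) / (66.1 − 34.7)
  = 0.5095 / 31.40 = 0.01623 h⁻¹

0.016 h⁻¹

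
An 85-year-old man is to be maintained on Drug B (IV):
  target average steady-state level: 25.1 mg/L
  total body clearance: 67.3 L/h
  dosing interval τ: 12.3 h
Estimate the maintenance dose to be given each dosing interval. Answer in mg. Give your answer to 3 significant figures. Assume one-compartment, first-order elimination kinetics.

20800 mg

At steady state, Dose/τ = Css × CL.
Dose = Css × CL × τ = 25.1 × 67.30 × 12.3 = 20780 mg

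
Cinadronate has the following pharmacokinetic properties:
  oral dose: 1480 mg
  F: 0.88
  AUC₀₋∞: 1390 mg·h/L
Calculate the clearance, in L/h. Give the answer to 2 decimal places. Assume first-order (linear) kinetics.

0.94 L/h

CL = F·Dose / AUC = 0.88 × 1480 / 1390 = 0.9370 L/h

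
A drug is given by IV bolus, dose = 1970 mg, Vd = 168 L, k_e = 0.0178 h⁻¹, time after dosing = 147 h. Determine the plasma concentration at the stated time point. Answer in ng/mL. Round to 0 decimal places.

C₀ = Dose / Vd = 1970 / 168 = 11.73 mg/L
C = C₀ · e^(−k·t) = 11.73 × e^(−0.01780 × 147)
  = 11.73 × 0.07305 = 0.8569 mg/L
Convert: 0.8569 mg/L × 1000 = 856.9 ng/mL

857 ng/mL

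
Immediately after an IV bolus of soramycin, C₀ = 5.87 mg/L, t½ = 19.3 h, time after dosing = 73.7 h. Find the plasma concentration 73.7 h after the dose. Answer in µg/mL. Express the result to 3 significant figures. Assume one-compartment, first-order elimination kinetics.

k = ln2 / t½ = 0.693147 / 19.3 = 0.03591 h⁻¹
C = C₀ · e^(−k·t) = 5.870 × e^(−0.03591 × 73.7)
  = 5.870 × 0.07089 = 0.4161 mg/L
(0.4161 mg/L = 0.4161 µg/mL)

0.416 µg/mL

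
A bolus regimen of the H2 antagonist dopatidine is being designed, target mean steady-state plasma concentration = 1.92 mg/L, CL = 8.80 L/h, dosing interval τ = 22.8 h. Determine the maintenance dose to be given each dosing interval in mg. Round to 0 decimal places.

At steady state, Dose/τ = Css × CL.
Dose = Css × CL × τ = 1.92 × 8.800 × 22.8 = 385.2 mg

385 mg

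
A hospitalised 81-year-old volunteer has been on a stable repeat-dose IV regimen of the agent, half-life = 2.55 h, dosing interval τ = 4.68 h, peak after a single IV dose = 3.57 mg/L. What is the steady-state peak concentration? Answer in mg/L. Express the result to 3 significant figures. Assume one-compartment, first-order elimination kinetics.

4.96 mg/L

k = ln2 / t½ = 0.693147 / 2.55 = 0.2718 h⁻¹
e^(−kτ) = e^(−0.2718 × 4.68) = 0.2803
Accumulation ratio R = 1 / (1 − e^(−kτ)) = 1 / (1 − 0.2803) = 1.389
Steady-state peak = C₀ × R = 3.57 × 1.389 = 4.959 mg/L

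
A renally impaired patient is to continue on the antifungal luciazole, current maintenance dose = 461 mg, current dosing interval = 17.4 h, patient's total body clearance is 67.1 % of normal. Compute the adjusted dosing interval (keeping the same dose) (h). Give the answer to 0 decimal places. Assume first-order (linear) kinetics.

To keep the same average steady-state level, dosing rate must scale with clearance.
CL ratio = 67.1 / 100 = 0.6710
New interval (same dose) = 17.4 / 0.6710 = 25.93 h

26 h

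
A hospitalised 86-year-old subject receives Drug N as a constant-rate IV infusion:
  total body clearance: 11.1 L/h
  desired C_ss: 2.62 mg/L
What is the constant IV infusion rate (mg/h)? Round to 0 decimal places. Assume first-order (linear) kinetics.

At steady state, infusion rate R₀ = Css × CL = 2.62 × 11.10 = 29.08 mg/h

29 mg/h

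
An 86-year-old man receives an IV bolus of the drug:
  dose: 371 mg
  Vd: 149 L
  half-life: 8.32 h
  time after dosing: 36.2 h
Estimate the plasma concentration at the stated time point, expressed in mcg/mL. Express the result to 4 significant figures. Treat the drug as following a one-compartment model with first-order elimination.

C₀ = Dose / Vd = 371.0 / 149 = 2.490 mg/L
k = ln2 / t½ = 0.693147 / 8.32 = 0.08331 h⁻¹
C = C₀ · e^(−k·t) = 2.490 × e^(−0.08331 × 36.2)
  = 2.490 × 0.04901 = 0.1220 mg/L
(0.1220 mg/L = 0.1220 mcg/mL)

0.1220 mcg/mL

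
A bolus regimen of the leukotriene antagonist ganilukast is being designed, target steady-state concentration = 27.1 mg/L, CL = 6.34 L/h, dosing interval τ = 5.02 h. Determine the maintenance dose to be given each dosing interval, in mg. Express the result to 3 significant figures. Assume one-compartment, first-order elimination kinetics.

At steady state, Dose/τ = Css × CL.
Dose = Css × CL × τ = 27.1 × 6.340 × 5.02 = 862.5 mg

863 mg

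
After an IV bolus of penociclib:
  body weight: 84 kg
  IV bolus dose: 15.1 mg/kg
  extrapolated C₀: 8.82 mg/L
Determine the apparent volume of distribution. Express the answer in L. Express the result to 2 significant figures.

Dose = 15.1 × 84 = 1268 mg
Vd = Dose / C₀ = 1268 / 8.82 = 143.8 L

140 L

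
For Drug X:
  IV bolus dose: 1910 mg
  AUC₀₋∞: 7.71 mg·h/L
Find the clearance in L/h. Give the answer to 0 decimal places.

CL = Dose / AUC = 1910 / 7.71 = 247.7 L/h

248 L/h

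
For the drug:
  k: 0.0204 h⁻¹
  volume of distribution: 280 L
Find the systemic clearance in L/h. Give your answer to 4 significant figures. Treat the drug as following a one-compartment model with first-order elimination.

5.712 L/h

CL = k × Vd = 0.0204 × 280 = 5.712 L/h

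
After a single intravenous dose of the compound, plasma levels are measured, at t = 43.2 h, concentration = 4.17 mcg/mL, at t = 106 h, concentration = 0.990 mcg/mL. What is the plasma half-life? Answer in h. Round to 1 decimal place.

k = ln(C₁/C₂) / (t₂ − t₁) = ln(4.17/0.990) / (106 − 43.2)
  = 1.438 / 62.80 = 0.02290 h⁻¹
t½ = ln2 / k = 0.693147 / 0.02290 = 30.27 h

30.3 h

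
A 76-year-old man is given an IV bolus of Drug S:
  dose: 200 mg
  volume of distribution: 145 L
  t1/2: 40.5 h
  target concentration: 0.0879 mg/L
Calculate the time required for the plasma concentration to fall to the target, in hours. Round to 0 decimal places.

C₀ = Dose / Vd = 200.0 / 145 = 1.379 mg/L
k = ln2 / t½ = 0.693147 / 40.5 = 0.01711 h⁻¹
t = ln(C₀ / C) / k = ln(1.379 / 0.0879) / 0.01711
  = ln(15.69) / 0.01711 = 2.753 / 0.01711 = 160.9 h

161 h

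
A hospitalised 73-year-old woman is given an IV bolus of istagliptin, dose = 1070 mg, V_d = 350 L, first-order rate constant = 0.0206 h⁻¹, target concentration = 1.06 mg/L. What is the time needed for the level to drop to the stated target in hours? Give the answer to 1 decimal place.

C₀ = Dose / Vd = 1070 / 350 = 3.057 mg/L
t = ln(C₀ / C) / k = ln(3.057 / 1.06) / 0.02060
  = ln(2.884) / 0.02060 = 1.059 / 0.02060 = 51.41 h

51.4 h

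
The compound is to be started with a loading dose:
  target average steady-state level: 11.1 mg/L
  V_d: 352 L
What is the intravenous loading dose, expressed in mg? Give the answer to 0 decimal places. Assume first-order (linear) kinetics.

LD = Css × Vd = 11.1 × 352 = 3907 mg

3907 mg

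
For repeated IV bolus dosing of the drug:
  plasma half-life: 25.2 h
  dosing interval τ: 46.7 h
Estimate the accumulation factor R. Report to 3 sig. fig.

1.38

k = ln2 / t½ = 0.693147 / 25.2 = 0.02751 h⁻¹
e^(−kτ) = e^(−0.02751 × 46.7) = 0.2767
Accumulation ratio R = 1 / (1 − e^(−kτ)) = 1 / (1 − 0.2767) = 1.383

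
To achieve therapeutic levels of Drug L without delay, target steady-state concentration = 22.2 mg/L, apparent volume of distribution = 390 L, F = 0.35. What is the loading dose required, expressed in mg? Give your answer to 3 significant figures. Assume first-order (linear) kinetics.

24700 mg

LD = Css × Vd / F = 22.2 × 390 / 0.35 = 24740 mg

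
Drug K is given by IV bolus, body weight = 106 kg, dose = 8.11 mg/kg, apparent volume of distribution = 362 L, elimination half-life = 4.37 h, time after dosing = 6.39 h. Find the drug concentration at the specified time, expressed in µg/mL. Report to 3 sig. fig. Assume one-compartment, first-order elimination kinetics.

0.862 µg/mL

Total dose = 8.11 × 106 = 859.7 mg
C₀ = Dose / Vd = 859.7 / 362 = 2.375 mg/L
k = ln2 / t½ = 0.693147 / 4.37 = 0.1586 h⁻¹
C = C₀ · e^(−k·t) = 2.375 × e^(−0.1586 × 6.39)
  = 2.375 × 0.3630 = 0.8621 mg/L
(0.8621 mg/L = 0.8621 µg/mL)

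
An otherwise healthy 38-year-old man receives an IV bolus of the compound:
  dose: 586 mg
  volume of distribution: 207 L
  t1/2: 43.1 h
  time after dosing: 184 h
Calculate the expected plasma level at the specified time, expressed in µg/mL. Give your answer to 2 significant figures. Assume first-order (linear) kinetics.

0.15 µg/mL

C₀ = Dose / Vd = 586.0 / 207 = 2.831 mg/L
k = ln2 / t½ = 0.693147 / 43.1 = 0.01608 h⁻¹
C = C₀ · e^(−k·t) = 2.831 × e^(−0.01608 × 184)
  = 2.831 × 0.05189 = 0.1469 mg/L
(0.1469 mg/L = 0.1469 µg/mL)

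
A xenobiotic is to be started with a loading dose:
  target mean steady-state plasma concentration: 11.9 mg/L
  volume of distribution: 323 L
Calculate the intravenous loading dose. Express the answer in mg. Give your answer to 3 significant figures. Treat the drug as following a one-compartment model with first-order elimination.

LD = Css × Vd = 11.9 × 323 = 3844 mg

3840 mg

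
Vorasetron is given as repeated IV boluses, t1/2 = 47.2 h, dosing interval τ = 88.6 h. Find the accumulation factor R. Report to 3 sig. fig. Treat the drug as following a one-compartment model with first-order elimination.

1.37

k = ln2 / t½ = 0.693147 / 47.2 = 0.01469 h⁻¹
e^(−kτ) = e^(−0.01469 × 88.6) = 0.2721
Accumulation ratio R = 1 / (1 − e^(−kτ)) = 1 / (1 − 0.2721) = 1.374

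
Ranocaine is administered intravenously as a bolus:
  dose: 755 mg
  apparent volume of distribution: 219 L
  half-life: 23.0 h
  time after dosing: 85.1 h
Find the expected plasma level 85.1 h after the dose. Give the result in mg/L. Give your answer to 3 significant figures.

C₀ = Dose / Vd = 755.0 / 219 = 3.447 mg/L
k = ln2 / t½ = 0.693147 / 23.0 = 0.03014 h⁻¹
C = C₀ · e^(−k·t) = 3.447 × e^(−0.03014 × 85.1)
  = 3.447 × 0.07693 = 0.2652 mg/L

0.265 mg/L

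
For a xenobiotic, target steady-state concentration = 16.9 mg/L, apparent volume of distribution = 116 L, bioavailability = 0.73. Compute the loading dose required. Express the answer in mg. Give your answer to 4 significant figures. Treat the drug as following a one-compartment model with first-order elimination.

LD = Css × Vd / F = 16.9 × 116 / 0.73 = 2685 mg

2685 mg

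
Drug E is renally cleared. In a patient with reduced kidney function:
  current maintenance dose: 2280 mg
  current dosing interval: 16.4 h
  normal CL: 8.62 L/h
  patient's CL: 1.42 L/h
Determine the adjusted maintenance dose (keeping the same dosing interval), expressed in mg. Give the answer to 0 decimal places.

376 mg

To keep the same average steady-state level, dosing rate must scale with clearance.
CL ratio = 1.42 / 8.62 = 0.1647
New dose (same interval) = 2280 × 0.1647 = 375.5 mg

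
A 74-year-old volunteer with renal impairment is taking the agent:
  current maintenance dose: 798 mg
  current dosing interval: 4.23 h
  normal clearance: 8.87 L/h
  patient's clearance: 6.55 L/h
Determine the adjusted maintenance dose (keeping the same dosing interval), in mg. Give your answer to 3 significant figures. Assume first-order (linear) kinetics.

589 mg

To keep the same average steady-state level, dosing rate must scale with clearance.
CL ratio = 6.55 / 8.87 = 0.7384
New dose (same interval) = 798 × 0.7384 = 589.2 mg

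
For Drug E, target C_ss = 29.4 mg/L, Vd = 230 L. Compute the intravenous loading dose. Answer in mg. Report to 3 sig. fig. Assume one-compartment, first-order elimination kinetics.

6760 mg

LD = Css × Vd = 29.4 × 230 = 6762 mg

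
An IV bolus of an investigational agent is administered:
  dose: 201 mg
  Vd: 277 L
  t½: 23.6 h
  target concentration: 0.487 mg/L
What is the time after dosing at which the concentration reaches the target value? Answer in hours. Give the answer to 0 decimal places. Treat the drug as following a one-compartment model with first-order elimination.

14 h

C₀ = Dose / Vd = 201.0 / 277 = 0.7256 mg/L
k = ln2 / t½ = 0.693147 / 23.6 = 0.02937 h⁻¹
t = ln(C₀ / C) / k = ln(0.7256 / 0.487) / 0.02937
  = ln(1.490) / 0.02937 = 0.3988 / 0.02937 = 13.58 h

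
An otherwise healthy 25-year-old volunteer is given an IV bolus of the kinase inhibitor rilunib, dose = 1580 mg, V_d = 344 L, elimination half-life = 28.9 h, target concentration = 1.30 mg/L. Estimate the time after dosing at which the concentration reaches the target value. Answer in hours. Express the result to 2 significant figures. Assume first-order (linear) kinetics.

53 h

C₀ = Dose / Vd = 1580 / 344 = 4.593 mg/L
k = ln2 / t½ = 0.693147 / 28.9 = 0.02398 h⁻¹
t = ln(C₀ / C) / k = ln(4.593 / 1.30) / 0.02398
  = ln(3.533) / 0.02398 = 1.262 / 0.02398 = 52.63 h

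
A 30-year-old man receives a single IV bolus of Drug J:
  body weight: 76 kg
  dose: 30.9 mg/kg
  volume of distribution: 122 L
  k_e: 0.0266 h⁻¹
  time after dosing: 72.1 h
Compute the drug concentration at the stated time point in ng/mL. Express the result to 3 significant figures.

Total dose = 30.9 × 76 = 2348 mg
C₀ = Dose / Vd = 2348 / 122 = 19.25 mg/L
C = C₀ · e^(−k·t) = 19.25 × e^(−0.02660 × 72.1)
  = 19.25 × 0.1469 = 2.828 mg/L
Convert: 2.828 mg/L × 1000 = 2828 ng/mL

2830 ng/mL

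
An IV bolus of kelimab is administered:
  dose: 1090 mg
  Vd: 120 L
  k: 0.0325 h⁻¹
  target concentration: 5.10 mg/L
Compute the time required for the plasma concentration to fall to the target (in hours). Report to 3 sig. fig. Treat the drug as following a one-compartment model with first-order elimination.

C₀ = Dose / Vd = 1090 / 120 = 9.083 mg/L
t = ln(C₀ / C) / k = ln(9.083 / 5.10) / 0.03250
  = ln(1.781) / 0.03250 = 0.5772 / 0.03250 = 17.76 h

17.8 h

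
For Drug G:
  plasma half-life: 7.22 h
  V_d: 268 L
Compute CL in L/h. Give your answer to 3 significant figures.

25.7 L/h

k = ln2 / t½ = 0.693147 / 7.22 = 0.09600 h⁻¹
CL = k × Vd = 0.09600 × 268 = 25.73 L/h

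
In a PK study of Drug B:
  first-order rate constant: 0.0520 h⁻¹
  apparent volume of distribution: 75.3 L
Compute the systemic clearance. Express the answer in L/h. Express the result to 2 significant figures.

3.9 L/h

CL = k × Vd = 0.0520 × 75.3 = 3.916 L/h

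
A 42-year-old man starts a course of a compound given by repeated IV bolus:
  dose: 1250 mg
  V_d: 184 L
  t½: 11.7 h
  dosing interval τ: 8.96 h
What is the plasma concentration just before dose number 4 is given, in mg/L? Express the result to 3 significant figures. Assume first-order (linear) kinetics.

7.73 mg/L

C₀ per dose = Dose / Vd = 1250 / 184 = 6.793 mg/L
k = ln2 / t½ = 0.693147 / 11.7 = 0.05924 h⁻¹
Fraction remaining after one interval: r = e^(−kτ) = e^(−0.05924 × 8.96) = 0.5881
Before dose 4, 3 doses have been given (aged 1τ, 2τ, 3τ).
C_trough = C₀ × (r + r² + … + r^3) = C₀ × r(1−r^3)/(1−r)
        = 6.793 × 0.5881 × (1 − 0.2034) / (1 − 0.5881) = 7.726 mg/L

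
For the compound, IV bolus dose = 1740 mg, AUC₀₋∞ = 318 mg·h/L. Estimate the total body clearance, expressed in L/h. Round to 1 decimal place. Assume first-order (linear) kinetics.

CL = Dose / AUC = 1740 / 318 = 5.472 L/h

5.5 L/h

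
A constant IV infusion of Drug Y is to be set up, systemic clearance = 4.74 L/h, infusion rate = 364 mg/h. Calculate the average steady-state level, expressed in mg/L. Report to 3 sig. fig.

76.8 mg/L

At steady state Css = R₀ / CL = 364 / 4.740 = 76.79 mg/L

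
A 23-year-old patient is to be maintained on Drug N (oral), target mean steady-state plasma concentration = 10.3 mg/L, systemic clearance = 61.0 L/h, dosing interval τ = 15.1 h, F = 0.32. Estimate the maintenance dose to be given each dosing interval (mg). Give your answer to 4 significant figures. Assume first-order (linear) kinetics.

29650 mg

At steady state, F × (Dose/τ) = Css × CL.
Dose = Css × CL × τ / F = 10.3 × 61.00 × 15.1 / 0.32 = 29650 mg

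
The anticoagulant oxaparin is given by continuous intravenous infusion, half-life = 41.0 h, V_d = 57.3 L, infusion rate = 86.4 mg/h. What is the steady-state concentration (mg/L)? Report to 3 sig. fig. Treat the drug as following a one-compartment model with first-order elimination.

89.2 mg/L

k = ln2 / t½ = 0.693147 / 41.0 = 0.01691 h⁻¹
CL = k × Vd = 0.01691 × 57.3 = 0.9689 L/h
At steady state Css = R₀ / CL = 86.4 / 0.9689 = 89.17 mg/L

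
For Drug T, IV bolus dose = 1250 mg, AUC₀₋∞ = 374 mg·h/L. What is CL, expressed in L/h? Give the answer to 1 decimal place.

3.3 L/h

CL = Dose / AUC = 1250 / 374 = 3.342 L/h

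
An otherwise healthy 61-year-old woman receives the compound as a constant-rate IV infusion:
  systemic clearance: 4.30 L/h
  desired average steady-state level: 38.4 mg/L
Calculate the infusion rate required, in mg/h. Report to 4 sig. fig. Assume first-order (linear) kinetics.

165.1 mg/h

At steady state, infusion rate R₀ = Css × CL = 38.4 × 4.300 = 165.1 mg/h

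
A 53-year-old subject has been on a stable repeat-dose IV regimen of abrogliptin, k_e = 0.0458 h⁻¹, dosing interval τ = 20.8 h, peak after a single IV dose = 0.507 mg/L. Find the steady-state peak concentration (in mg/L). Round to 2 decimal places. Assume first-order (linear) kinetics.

e^(−kτ) = e^(−0.04580 × 20.8) = 0.3857
Accumulation ratio R = 1 / (1 − e^(−kτ)) = 1 / (1 − 0.3857) = 1.628
Steady-state peak = C₀ × R = 0.507 × 1.628 = 0.8254 mg/L

0.83 mg/L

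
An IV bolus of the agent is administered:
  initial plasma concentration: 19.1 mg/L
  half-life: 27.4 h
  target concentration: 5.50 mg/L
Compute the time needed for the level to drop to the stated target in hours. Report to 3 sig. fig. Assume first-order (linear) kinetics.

k = ln2 / t½ = 0.693147 / 27.4 = 0.02530 h⁻¹
t = ln(C₀ / C) / k = ln(19.10 / 5.50) / 0.02530
  = ln(3.473) / 0.02530 = 1.245 / 0.02530 = 49.21 h

49.2 h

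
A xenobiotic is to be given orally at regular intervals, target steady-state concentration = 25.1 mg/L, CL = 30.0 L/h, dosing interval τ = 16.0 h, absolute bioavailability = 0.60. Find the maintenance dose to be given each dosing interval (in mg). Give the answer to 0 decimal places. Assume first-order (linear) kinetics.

At steady state, F × (Dose/τ) = Css × CL.
Dose = Css × CL × τ / F = 25.1 × 30.00 × 16.0 / 0.60 = 20080 mg

20080 mg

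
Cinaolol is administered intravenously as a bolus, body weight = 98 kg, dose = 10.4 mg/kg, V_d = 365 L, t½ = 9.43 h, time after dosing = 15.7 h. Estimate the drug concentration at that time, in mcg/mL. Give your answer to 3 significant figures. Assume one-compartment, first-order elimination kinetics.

Total dose = 10.4 × 98 = 1019 mg
C₀ = Dose / Vd = 1019 / 365 = 2.792 mg/L
k = ln2 / t½ = 0.693147 / 9.43 = 0.07350 h⁻¹
C = C₀ · e^(−k·t) = 2.792 × e^(−0.07350 × 15.7)
  = 2.792 × 0.3154 = 0.8806 mg/L
(0.8806 mg/L = 0.8806 mcg/mL)

0.881 mcg/mL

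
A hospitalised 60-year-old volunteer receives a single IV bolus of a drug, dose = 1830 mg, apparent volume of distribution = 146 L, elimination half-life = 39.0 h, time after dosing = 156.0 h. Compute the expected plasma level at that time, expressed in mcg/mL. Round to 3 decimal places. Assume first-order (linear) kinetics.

C₀ = Dose / Vd = 1830 / 146 = 12.53 mg/L
k = ln2 / t½ = 0.693147 / 39.0 = 0.01777 h⁻¹
t / t½ = 156.0 / 39.0 = 4 half-lives
C = C₀ × (1/2)^4 = 12.53 × 0.06250 = 0.7831 mg/L
(0.7831 mg/L = 0.7831 mcg/mL)

0.783 mcg/mL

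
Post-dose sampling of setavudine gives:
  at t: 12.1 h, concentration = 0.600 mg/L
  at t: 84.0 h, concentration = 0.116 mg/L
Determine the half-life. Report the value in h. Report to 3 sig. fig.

k = ln(C₁/C₂) / (t₂ − t₁) = ln(0.600/0.116) / (84.0 − 12.1)
  = 1.643 / 71.90 = 0.02285 h⁻¹
t½ = ln2 / k = 0.693147 / 0.02285 = 30.33 h

30.3 h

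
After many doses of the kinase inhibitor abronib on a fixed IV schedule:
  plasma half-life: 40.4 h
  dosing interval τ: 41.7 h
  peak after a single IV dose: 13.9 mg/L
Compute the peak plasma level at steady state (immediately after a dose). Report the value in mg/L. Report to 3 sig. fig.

27.2 mg/L

k = ln2 / t½ = 0.693147 / 40.4 = 0.01716 h⁻¹
e^(−kτ) = e^(−0.01716 × 41.7) = 0.4889
Accumulation ratio R = 1 / (1 − e^(−kτ)) = 1 / (1 − 0.4889) = 1.957
Steady-state peak = C₀ × R = 13.9 × 1.957 = 27.20 mg/L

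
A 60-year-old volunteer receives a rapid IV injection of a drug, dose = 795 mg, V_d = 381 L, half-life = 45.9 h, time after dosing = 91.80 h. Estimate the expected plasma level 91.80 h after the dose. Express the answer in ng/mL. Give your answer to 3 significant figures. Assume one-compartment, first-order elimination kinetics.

C₀ = Dose / Vd = 795.0 / 381 = 2.087 mg/L
k = ln2 / t½ = 0.693147 / 45.9 = 0.01510 h⁻¹
t / t½ = 91.80 / 45.9 = 2 half-lives
C = C₀ × (1/2)^2 = 2.087 × 0.2500 = 0.5218 mg/L
Convert: 0.5218 mg/L × 1000 = 521.8 ng/mL

522 ng/mL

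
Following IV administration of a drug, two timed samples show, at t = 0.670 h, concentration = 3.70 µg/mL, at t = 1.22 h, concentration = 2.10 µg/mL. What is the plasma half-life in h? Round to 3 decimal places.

0.673 h

k = ln(C₁/C₂) / (t₂ − t₁) = ln(3.70/2.10) / (1.22 − 0.670)
  = 0.5664 / 0.5500 = 1.030 h⁻¹
t½ = ln2 / k = 0.693147 / 1.030 = 0.6730 h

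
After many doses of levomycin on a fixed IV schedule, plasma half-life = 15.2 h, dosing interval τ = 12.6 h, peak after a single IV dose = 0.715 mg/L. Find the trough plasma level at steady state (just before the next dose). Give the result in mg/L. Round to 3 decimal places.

0.921 mg/L

k = ln2 / t½ = 0.693147 / 15.2 = 0.04560 h⁻¹
e^(−kτ) = e^(−0.04560 × 12.6) = 0.5630
Accumulation ratio R = 1 / (1 − e^(−kτ)) = 1 / (1 − 0.5630) = 2.288
Steady-state trough = C₀ × R × e^(−kτ) = 0.715 × 2.288 × 0.5630 = 0.9210 mg/L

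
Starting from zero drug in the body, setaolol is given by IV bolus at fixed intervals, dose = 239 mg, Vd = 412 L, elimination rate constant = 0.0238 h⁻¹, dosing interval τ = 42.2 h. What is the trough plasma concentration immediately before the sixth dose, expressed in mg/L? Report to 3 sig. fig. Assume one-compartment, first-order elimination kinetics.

C₀ per dose = Dose / Vd = 239 / 412 = 0.5801 mg/L
Fraction remaining after one interval: r = e^(−kτ) = e^(−0.02380 × 42.2) = 0.3663
Before dose 6, 5 doses have been given (aged 1τ, 2τ, 3τ, 4τ, 5τ).
C_trough = C₀ × (r + r² + … + r^5) = C₀ × r(1−r^5)/(1−r)
        = 0.5801 × 0.3663 × (1 − 0.006595) / (1 − 0.3663) = 0.3331 mg/L

0.333 mg/L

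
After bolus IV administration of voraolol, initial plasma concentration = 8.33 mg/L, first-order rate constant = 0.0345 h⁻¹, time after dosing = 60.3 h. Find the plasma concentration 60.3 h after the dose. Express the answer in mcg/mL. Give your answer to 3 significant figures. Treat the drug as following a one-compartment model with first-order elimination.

1.04 mcg/mL

C = C₀ · e^(−k·t) = 8.330 × e^(−0.03450 × 60.3)
  = 8.330 × 0.1249 = 1.040 mg/L
(1.040 mg/L = 1.040 mcg/mL)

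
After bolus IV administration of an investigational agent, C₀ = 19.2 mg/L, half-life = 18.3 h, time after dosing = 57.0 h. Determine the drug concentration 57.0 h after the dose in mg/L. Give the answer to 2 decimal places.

2.22 mg/L

k = ln2 / t½ = 0.693147 / 18.3 = 0.03788 h⁻¹
C = C₀ · e^(−k·t) = 19.20 × e^(−0.03788 × 57.0)
  = 19.20 × 0.1154 = 2.216 mg/L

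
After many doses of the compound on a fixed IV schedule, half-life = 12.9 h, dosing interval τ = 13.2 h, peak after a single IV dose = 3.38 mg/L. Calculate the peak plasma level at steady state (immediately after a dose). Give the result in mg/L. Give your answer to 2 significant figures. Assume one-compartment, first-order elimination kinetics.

k = ln2 / t½ = 0.693147 / 12.9 = 0.05373 h⁻¹
e^(−kτ) = e^(−0.05373 × 13.2) = 0.4920
Accumulation ratio R = 1 / (1 − e^(−kτ)) = 1 / (1 − 0.4920) = 1.969
Steady-state peak = C₀ × R = 3.38 × 1.969 = 6.655 mg/L

6.7 mg/L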